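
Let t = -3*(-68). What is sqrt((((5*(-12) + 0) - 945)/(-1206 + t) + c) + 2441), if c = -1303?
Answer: sqrt(127062618)/334 ≈ 33.749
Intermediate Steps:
t = 204
sqrt((((5*(-12) + 0) - 945)/(-1206 + t) + c) + 2441) = sqrt((((5*(-12) + 0) - 945)/(-1206 + 204) - 1303) + 2441) = sqrt((((-60 + 0) - 945)/(-1002) - 1303) + 2441) = sqrt(((-60 - 945)*(-1/1002) - 1303) + 2441) = sqrt((-1005*(-1/1002) - 1303) + 2441) = sqrt((335/334 - 1303) + 2441) = sqrt(-434867/334 + 2441) = sqrt(380427/334) = sqrt(127062618)/334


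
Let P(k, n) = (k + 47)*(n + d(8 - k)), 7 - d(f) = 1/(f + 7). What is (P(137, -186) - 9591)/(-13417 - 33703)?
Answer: 518811/574864 ≈ 0.90249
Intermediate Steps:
d(f) = 7 - 1/(7 + f) (d(f) = 7 - 1/(f + 7) = 7 - 1/(7 + f))
P(k, n) = (47 + k)*(n + (104 - 7*k)/(15 - k)) (P(k, n) = (k + 47)*(n + (48 + 7*(8 - k))/(7 + (8 - k))) = (47 + k)*(n + (48 + (56 - 7*k))/(15 - k)) = (47 + k)*(n + (104 - 7*k)/(15 - k)))
(P(137, -186) - 9591)/(-13417 - 33703) = ((-4888 + 329*137 + 137*(-104 + 7*137) - 186*(-15 + 137)*(47 + 137))/(-15 + 137) - 9591)/(-13417 - 33703) = ((-4888 + 45073 + 137*(-104 + 959) - 186*122*184)/122 - 9591)/(-47120) = ((-4888 + 45073 + 137*855 - 4175328)/122 - 9591)*(-1/47120) = ((-4888 + 45073 + 117135 - 4175328)/122 - 9591)*(-1/47120) = ((1/122)*(-4018008) - 9591)*(-1/47120) = (-2009004/61 - 9591)*(-1/47120) = -2594055/61*(-1/47120) = 518811/574864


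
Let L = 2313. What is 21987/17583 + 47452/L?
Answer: 295068149/13556493 ≈ 21.766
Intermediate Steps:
21987/17583 + 47452/L = 21987/17583 + 47452/2313 = 21987*(1/17583) + 47452*(1/2313) = 7329/5861 + 47452/2313 = 295068149/13556493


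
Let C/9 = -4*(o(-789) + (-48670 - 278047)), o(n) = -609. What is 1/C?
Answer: 1/11783736 ≈ 8.4863e-8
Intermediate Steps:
C = 11783736 (C = 9*(-4*(-609 + (-48670 - 278047))) = 9*(-4*(-609 - 326717)) = 9*(-4*(-327326)) = 9*1309304 = 11783736)
1/C = 1/11783736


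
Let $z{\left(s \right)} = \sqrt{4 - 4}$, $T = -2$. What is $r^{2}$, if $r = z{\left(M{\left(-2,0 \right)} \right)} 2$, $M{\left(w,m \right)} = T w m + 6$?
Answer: $0$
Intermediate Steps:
$M{\left(w,m \right)} = 6 - 2 m w$ ($M{\left(w,m \right)} = - 2 w m + 6 = - 2 m w + 6 = 6 - 2 m w$)
$z{\left(s \right)} = 0$ ($z{\left(s \right)} = \sqrt{0} = 0$)
$r = 0$ ($r = 0 \cdot 2 = 0$)
$r^{2} = 0^{2} = 0$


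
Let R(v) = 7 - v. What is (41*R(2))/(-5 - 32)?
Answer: -205/37 ≈ -5.5405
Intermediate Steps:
(41*R(2))/(-5 - 32) = (41*(7 - 1*2))/(-5 - 32) = (41*(7 - 2))/(-37) = (41*5)*(-1/37) = 205*(-1/37) = -205/37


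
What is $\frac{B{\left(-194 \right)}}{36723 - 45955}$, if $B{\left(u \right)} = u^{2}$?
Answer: $- \frac{9409}{2308} \approx -4.0767$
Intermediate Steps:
$\frac{B{\left(-194 \right)}}{36723 - 45955} = \frac{\left(-194\right)^{2}}{36723 - 45955} = \frac{37636}{-9232} = 37636 \left(- \frac{1}{9232}\right) = - \frac{9409}{2308}$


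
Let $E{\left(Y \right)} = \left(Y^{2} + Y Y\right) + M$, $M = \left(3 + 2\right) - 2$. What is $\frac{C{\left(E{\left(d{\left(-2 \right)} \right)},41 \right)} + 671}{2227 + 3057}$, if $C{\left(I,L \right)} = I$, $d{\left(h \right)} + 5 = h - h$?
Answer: $\frac{181}{1321} \approx 0.13702$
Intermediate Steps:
$M = 3$ ($M = 5 - 2 = 3$)
$d{\left(h \right)} = -5$ ($d{\left(h \right)} = -5 + \left(h - h\right) = -5 + 0 = -5$)
$E{\left(Y \right)} = 3 + 2 Y^{2}$ ($E{\left(Y \right)} = \left(Y^{2} + Y Y\right) + 3 = \left(Y^{2} + Y^{2}\right) + 3 = 2 Y^{2} + 3 = 3 + 2 Y^{2}$)
$\frac{C{\left(E{\left(d{\left(-2 \right)} \right)},41 \right)} + 671}{2227 + 3057} = \frac{\left(3 + 2 \left(-5\right)^{2}\right) + 671}{2227 + 3057} = \frac{\left(3 + 2 \cdot 25\right) + 671}{5284} = \left(\left(3 + 50\right) + 671\right) \frac{1}{5284} = \left(53 + 671\right) \frac{1}{5284} = 724 \cdot \frac{1}{5284} = \frac{181}{1321}$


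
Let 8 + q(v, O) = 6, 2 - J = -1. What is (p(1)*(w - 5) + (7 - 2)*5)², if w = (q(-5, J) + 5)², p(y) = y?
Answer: 841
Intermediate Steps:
J = 3 (J = 2 - 1*(-1) = 2 + 1 = 3)
q(v, O) = -2 (q(v, O) = -8 + 6 = -2)
w = 9 (w = (-2 + 5)² = 3² = 9)
(p(1)*(w - 5) + (7 - 2)*5)² = (1*(9 - 5) + (7 - 2)*5)² = (1*4 + 5*5)² = (4 + 25)² = 29² = 841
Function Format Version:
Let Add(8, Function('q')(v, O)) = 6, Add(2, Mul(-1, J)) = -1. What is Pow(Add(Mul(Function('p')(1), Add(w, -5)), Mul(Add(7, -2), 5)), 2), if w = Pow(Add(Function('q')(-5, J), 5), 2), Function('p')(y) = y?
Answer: 841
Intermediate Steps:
J = 3 (J = Add(2, Mul(-1, -1)) = Add(2, 1) = 3)
Function('q')(v, O) = -2 (Function('q')(v, O) = Add(-8, 6) = -2)
w = 9 (w = Pow(Add(-2, 5), 2) = Pow(3, 2) = 9)
Pow(Add(Mul(Function('p')(1), Add(w, -5)), Mul(Add(7, -2), 5)), 2) = Pow(Add(Mul(1, Add(9, -5)), Mul(Add(7, -2), 5)), 2) = Pow(Add(Mul(1, 4), Mul(5, 5)), 2) = Pow(Add(4, 25), 2) = Pow(29, 2) = 841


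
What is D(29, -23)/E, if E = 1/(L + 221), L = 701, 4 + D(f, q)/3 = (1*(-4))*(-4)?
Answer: 33192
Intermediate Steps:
D(f, q) = 36 (D(f, q) = -12 + 3*((1*(-4))*(-4)) = -12 + 3*(-4*(-4)) = -12 + 3*16 = -12 + 48 = 36)
E = 1/922 (E = 1/(701 + 221) = 1/922 ≈ 0.0010846)
D(29, -23)/E = 36/(1/922) = 36*922 = 33192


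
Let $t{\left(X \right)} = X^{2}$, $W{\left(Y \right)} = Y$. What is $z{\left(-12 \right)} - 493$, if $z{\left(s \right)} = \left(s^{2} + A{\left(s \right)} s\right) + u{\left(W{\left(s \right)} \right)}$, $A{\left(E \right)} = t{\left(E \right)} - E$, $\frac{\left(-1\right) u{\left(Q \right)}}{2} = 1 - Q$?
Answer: $-2247$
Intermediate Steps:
$u{\left(Q \right)} = -2 + 2 Q$ ($u{\left(Q \right)} = - 2 \left(1 - Q\right) = -2 + 2 Q$)
$A{\left(E \right)} = E^{2} - E$
$z{\left(s \right)} = -2 + s^{2} + 2 s + s^{2} \left(-1 + s\right)$ ($z{\left(s \right)} = \left(s^{2} + s \left(-1 + s\right) s\right) + \left(-2 + 2 s\right) = \left(s^{2} + s^{2} \left(-1 + s\right)\right) + \left(-2 + 2 s\right) = -2 + s^{2} + 2 s + s^{2} \left(-1 + s\right)$)
$z{\left(-12 \right)} - 493 = \left(-2 + \left(-12\right)^{3} + 2 \left(-12\right)\right) - 493 = \left(-2 - 1728 - 24\right) - 493 = -1754 - 493 = -2247$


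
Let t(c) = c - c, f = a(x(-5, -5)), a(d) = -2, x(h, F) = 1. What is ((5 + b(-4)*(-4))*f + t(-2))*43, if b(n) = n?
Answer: -1806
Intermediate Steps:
f = -2
t(c) = 0
((5 + b(-4)*(-4))*f + t(-2))*43 = ((5 - 4*(-4))*(-2) + 0)*43 = ((5 + 16)*(-2) + 0)*43 = (21*(-2) + 0)*43 = (-42 + 0)*43 = -42*43 = -1806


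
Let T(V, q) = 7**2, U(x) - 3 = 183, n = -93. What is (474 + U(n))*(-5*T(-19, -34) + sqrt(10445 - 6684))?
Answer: -161700 + 660*sqrt(3761) ≈ -1.2122e+5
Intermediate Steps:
U(x) = 186 (U(x) = 3 + 183 = 186)
T(V, q) = 49
(474 + U(n))*(-5*T(-19, -34) + sqrt(10445 - 6684)) = (474 + 186)*(-5*49 + sqrt(10445 - 6684)) = 660*(-245 + sqrt(3761)) = -161700 + 660*sqrt(3761)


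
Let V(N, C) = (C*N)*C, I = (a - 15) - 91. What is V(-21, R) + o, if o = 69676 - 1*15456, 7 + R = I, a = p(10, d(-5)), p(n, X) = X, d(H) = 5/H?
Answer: -218696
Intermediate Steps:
a = -1 (a = 5/(-5) = 5*(-⅕) = -1)
I = -107 (I = (-1 - 15) - 91 = -16 - 91 = -107)
R = -114 (R = -7 - 107 = -114)
o = 54220 (o = 69676 - 15456 = 54220)
V(N, C) = N*C²
V(-21, R) + o = -21*(-114)² + 54220 = -21*12996 + 54220 = -272916 + 54220 = -218696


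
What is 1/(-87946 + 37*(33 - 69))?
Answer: -1/89278 ≈ -1.1201e-5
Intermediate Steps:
1/(-87946 + 37*(33 - 69)) = 1/(-87946 + 37*(-36)) = 1/(-87946 - 1332) = 1/(-89278) = -1/89278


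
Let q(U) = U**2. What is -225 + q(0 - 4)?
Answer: -209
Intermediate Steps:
-225 + q(0 - 4) = -225 + (0 - 4)**2 = -225 + (-4)**2 = -225 + 16 = -209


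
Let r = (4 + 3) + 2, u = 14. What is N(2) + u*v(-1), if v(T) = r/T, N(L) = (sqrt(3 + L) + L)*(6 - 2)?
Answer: -118 + 4*sqrt(5) ≈ -109.06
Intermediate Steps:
r = 9 (r = 7 + 2 = 9)
N(L) = 4*L + 4*sqrt(3 + L) (N(L) = (L + sqrt(3 + L))*4 = 4*L + 4*sqrt(3 + L))
v(T) = 9/T
N(2) + u*v(-1) = (4*2 + 4*sqrt(3 + 2)) + 14*(9/(-1)) = (8 + 4*sqrt(5)) + 14*(9*(-1)) = (8 + 4*sqrt(5)) + 14*(-9) = (8 + 4*sqrt(5)) - 126 = -118 + 4*sqrt(5)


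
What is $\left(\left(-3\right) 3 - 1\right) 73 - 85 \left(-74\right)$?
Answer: $5560$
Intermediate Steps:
$\left(\left(-3\right) 3 - 1\right) 73 - 85 \left(-74\right) = \left(-9 - 1\right) 73 - -6290 = \left(-10\right) 73 + 6290 = -730 + 6290 = 5560$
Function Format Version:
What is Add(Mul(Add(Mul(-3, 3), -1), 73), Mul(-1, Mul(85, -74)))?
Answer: 5560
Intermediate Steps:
Add(Mul(Add(Mul(-3, 3), -1), 73), Mul(-1, Mul(85, -74))) = Add(Mul(Add(-9, -1), 73), Mul(-1, -6290)) = Add(Mul(-10, 73), 6290) = Add(-730, 6290) = 5560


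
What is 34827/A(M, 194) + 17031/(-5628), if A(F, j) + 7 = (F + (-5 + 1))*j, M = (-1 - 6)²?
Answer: 173791/179828 ≈ 0.96643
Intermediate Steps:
M = 49 (M = (-7)² = 49)
A(F, j) = -7 + j*(-4 + F) (A(F, j) = -7 + (F + (-5 + 1))*j = -7 + (F - 4)*j = -7 + (-4 + F)*j = -7 + j*(-4 + F))
34827/A(M, 194) + 17031/(-5628) = 34827/(-7 - 4*194 + 49*194) + 17031/(-5628) = 34827/(-7 - 776 + 9506) + 17031*(-1/5628) = 34827/8723 - 811/268 = 34827*(1/8723) - 811/268 = 2679/671 - 811/268 = 173791/179828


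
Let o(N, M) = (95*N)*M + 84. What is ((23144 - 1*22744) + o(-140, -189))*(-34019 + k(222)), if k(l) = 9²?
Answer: -85326376592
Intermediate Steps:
k(l) = 81
o(N, M) = 84 + 95*M*N (o(N, M) = 95*M*N + 84 = 84 + 95*M*N)
((23144 - 1*22744) + o(-140, -189))*(-34019 + k(222)) = ((23144 - 1*22744) + (84 + 95*(-189)*(-140)))*(-34019 + 81) = ((23144 - 22744) + (84 + 2513700))*(-33938) = (400 + 2513784)*(-33938) = 2514184*(-33938) = -85326376592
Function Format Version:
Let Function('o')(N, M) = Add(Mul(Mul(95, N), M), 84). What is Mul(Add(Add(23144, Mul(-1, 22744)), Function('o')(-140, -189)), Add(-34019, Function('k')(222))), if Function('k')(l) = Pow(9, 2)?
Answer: -85326376592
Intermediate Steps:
Function('k')(l) = 81
Function('o')(N, M) = Add(84, Mul(95, M, N)) (Function('o')(N, M) = Add(Mul(95, M, N), 84) = Add(84, Mul(95, M, N)))
Mul(Add(Add(23144, Mul(-1, 22744)), Function('o')(-140, -189)), Add(-34019, Function('k')(222))) = Mul(Add(Add(23144, Mul(-1, 22744)), Add(84, Mul(95, -189, -140))), Add(-34019, 81)) = Mul(Add(Add(23144, -22744), Add(84, 2513700)), -33938) = Mul(Add(400, 2513784), -33938) = Mul(2514184, -33938) = -85326376592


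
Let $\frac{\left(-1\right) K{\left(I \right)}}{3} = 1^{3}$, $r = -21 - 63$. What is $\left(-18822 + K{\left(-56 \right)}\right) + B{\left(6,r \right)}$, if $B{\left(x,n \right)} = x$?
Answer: $-18819$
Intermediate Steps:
$r = -84$ ($r = -21 - 63 = -84$)
$K{\left(I \right)} = -3$ ($K{\left(I \right)} = - 3 \cdot 1^{3} = \left(-3\right) 1 = -3$)
$\left(-18822 + K{\left(-56 \right)}\right) + B{\left(6,r \right)} = \left(-18822 - 3\right) + 6 = -18825 + 6 = -18819$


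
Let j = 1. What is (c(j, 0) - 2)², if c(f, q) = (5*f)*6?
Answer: 784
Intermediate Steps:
c(f, q) = 30*f
(c(j, 0) - 2)² = (30*1 - 2)² = (30 - 2)² = 28² = 784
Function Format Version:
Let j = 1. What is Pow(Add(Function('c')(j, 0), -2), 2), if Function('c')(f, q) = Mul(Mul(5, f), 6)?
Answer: 784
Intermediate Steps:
Function('c')(f, q) = Mul(30, f)
Pow(Add(Function('c')(j, 0), -2), 2) = Pow(Add(Mul(30, 1), -2), 2) = Pow(Add(30, -2), 2) = Pow(28, 2) = 784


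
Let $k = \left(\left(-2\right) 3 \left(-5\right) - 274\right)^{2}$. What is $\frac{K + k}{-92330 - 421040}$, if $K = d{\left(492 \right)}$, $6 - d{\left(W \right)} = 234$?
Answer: $- \frac{29654}{256685} \approx -0.11553$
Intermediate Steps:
$d{\left(W \right)} = -228$ ($d{\left(W \right)} = 6 - 234 = -228$)
$K = -228$
$k = 59536$ ($k = \left(\left(-6\right) \left(-5\right) - 274\right)^{2} = \left(30 - 274\right)^{2} = \left(-244\right)^{2} = 59536$)
$\frac{K + k}{-92330 - 421040} = \frac{-228 + 59536}{-92330 - 421040} = \frac{59308}{-513370} = 59308 \left(- \frac{1}{513370}\right) = - \frac{29654}{256685}$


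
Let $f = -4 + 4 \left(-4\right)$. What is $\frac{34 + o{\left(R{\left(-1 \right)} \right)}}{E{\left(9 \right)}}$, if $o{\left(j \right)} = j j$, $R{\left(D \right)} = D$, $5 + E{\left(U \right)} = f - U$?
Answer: $- \frac{35}{34} \approx -1.0294$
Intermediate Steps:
$f = -20$ ($f = -4 - 16 = -20$)
$E{\left(U \right)} = -25 - U$ ($E{\left(U \right)} = -5 - \left(20 + U\right) = -25 - U$)
$o{\left(j \right)} = j^{2}$
$\frac{34 + o{\left(R{\left(-1 \right)} \right)}}{E{\left(9 \right)}} = \frac{34 + \left(-1\right)^{2}}{-25 - 9} = \frac{34 + 1}{-25 - 9} = \frac{35}{-34} = 35 \left(- \frac{1}{34}\right) = - \frac{35}{34}$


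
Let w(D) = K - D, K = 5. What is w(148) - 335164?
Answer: -335307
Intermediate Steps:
w(D) = 5 - D
w(148) - 335164 = (5 - 1*148) - 335164 = (5 - 148) - 335164 = -143 - 335164 = -335307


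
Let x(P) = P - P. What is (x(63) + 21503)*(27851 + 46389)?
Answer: 1596382720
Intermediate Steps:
x(P) = 0
(x(63) + 21503)*(27851 + 46389) = (0 + 21503)*(27851 + 46389) = 21503*74240 = 1596382720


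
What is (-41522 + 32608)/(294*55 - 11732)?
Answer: -4457/2219 ≈ -2.0086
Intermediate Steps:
(-41522 + 32608)/(294*55 - 11732) = -8914/(16170 - 11732) = -8914/4438 = -8914*1/4438 = -4457/2219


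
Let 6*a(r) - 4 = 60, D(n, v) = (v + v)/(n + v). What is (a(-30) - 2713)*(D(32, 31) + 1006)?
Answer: -514308080/189 ≈ -2.7212e+6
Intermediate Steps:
D(n, v) = 2*v/(n + v) (D(n, v) = (2*v)/(n + v) = 2*v/(n + v))
a(r) = 32/3 (a(r) = 2/3 + (1/6)*60 = 2/3 + 10 = 32/3)
(a(-30) - 2713)*(D(32, 31) + 1006) = (32/3 - 2713)*(2*31/(32 + 31) + 1006) = -8107*(2*31/63 + 1006)/3 = -8107*(2*31*(1/63) + 1006)/3 = -8107*(62/63 + 1006)/3 = -8107/3*63440/63 = -514308080/189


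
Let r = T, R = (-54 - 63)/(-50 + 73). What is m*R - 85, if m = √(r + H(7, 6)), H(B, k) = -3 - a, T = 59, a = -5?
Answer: -85 - 117*√61/23 ≈ -124.73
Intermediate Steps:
R = -117/23 ≈ -5.0870
H(B, k) = 2 (H(B, k) = -3 - 1*(-5) = -3 + 5 = 2)
r = 59
m = √61 (m = √(59 + 2) = √61 ≈ 7.8102)
m*R - 85 = √61*(-117/23) - 85 = -117*√61/23 - 85 = -85 - 117*√61/23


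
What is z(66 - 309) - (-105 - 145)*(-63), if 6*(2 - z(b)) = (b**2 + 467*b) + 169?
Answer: -40225/6 ≈ -6704.2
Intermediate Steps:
z(b) = -157/6 - 467*b/6 - b**2/6 (z(b) = 2 - ((b**2 + 467*b) + 169)/6 = 2 - (169 + b**2 + 467*b)/6 = 2 + (-169/6 - 467*b/6 - b**2/6) = -157/6 - 467*b/6 - b**2/6)
z(66 - 309) - (-105 - 145)*(-63) = (-157/6 - 467*(66 - 309)/6 - (66 - 309)**2/6) - (-105 - 145)*(-63) = (-157/6 - 467/6*(-243) - 1/6*(-243)**2) - (-250)*(-63) = (-157/6 + 37827/2 - 1/6*59049) - 1*15750 = (-157/6 + 37827/2 - 19683/2) - 15750 = 54275/6 - 15750 = -40225/6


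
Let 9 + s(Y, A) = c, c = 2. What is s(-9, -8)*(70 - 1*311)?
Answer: 1687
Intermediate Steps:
s(Y, A) = -7 (s(Y, A) = -9 + 2 = -7)
s(-9, -8)*(70 - 1*311) = -7*(70 - 1*311) = -7*(70 - 311) = -7*(-241) = 1687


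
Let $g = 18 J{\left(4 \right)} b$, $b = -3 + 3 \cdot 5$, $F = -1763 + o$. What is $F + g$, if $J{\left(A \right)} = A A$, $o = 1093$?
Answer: $2786$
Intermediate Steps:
$J{\left(A \right)} = A^{2}$
$F = -670$ ($F = -1763 + 1093 = -670$)
$b = 12$ ($b = -3 + 15 = 12$)
$g = 3456$ ($g = 18 \cdot 4^{2} \cdot 12 = 18 \cdot 16 \cdot 12 = 288 \cdot 12 = 3456$)
$F + g = -670 + 3456 = 2786$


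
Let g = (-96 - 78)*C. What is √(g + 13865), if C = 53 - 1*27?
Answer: √9341 ≈ 96.649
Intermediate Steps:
C = 26 (C = 53 - 27 = 26)
g = -4524 (g = (-96 - 78)*26 = -174*26 = -4524)
√(g + 13865) = √(-4524 + 13865) = √9341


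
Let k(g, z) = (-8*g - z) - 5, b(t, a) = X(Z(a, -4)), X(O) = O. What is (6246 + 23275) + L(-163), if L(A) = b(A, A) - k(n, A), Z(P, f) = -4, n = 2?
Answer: 29375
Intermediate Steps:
b(t, a) = -4
k(g, z) = -5 - z - 8*g (k(g, z) = (-z - 8*g) - 5 = -5 - z - 8*g)
L(A) = 17 + A (L(A) = -4 - (-5 - A - 8*2) = -4 - (-5 - A - 16) = -4 - (-21 - A) = -4 + (21 + A) = 17 + A)
(6246 + 23275) + L(-163) = (6246 + 23275) + (17 - 163) = 29521 - 146 = 29375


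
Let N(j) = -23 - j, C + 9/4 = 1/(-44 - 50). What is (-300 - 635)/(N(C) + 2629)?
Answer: -175780/490353 ≈ -0.35848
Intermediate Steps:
C = -425/188 (C = -9/4 + 1/(-44 - 50) = -9/4 + 1/(-94) = -9/4 - 1/94 = -425/188 ≈ -2.2606)
(-300 - 635)/(N(C) + 2629) = (-300 - 635)/((-23 - 1*(-425/188)) + 2629) = -935/((-23 + 425/188) + 2629) = -935/(-3899/188 + 2629) = -935/490353/188 = -935*188/490353 = -175780/490353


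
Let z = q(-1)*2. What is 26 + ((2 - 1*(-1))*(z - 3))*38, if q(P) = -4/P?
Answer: 596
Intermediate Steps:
z = 8 (z = -4/(-1)*2 = -4*(-1)*2 = 4*2 = 8)
26 + ((2 - 1*(-1))*(z - 3))*38 = 26 + ((2 - 1*(-1))*(8 - 3))*38 = 26 + ((2 + 1)*5)*38 = 26 + (3*5)*38 = 26 + 15*38 = 26 + 570 = 596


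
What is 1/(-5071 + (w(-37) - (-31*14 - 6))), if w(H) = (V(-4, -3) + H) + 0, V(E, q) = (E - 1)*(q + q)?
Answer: -1/4638 ≈ -0.00021561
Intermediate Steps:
V(E, q) = 2*q*(-1 + E) (V(E, q) = (-1 + E)*(2*q) = 2*q*(-1 + E))
w(H) = 30 + H (w(H) = (2*(-3)*(-1 - 4) + H) + 0 = (2*(-3)*(-5) + H) + 0 = (30 + H) + 0 = 30 + H)
1/(-5071 + (w(-37) - (-31*14 - 6))) = 1/(-5071 + ((30 - 37) - (-31*14 - 6))) = 1/(-5071 + (-7 - (-434 - 6))) = 1/(-5071 + (-7 - 1*(-440))) = 1/(-5071 + (-7 + 440)) = 1/(-5071 + 433) = 1/(-4638) = -1/4638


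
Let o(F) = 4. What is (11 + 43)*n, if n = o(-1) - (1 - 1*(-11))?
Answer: -432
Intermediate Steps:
n = -8 (n = 4 - (1 - 1*(-11)) = 4 - (1 + 11) = 4 - 1*12 = 4 - 12 = -8)
(11 + 43)*n = (11 + 43)*(-8) = 54*(-8) = -432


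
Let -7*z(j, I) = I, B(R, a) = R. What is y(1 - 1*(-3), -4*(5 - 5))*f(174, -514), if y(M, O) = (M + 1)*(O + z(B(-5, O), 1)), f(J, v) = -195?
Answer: 975/7 ≈ 139.29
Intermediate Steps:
z(j, I) = -I/7
y(M, O) = (1 + M)*(-⅐ + O) (y(M, O) = (M + 1)*(O - ⅐*1) = (1 + M)*(O - ⅐) = (1 + M)*(-⅐ + O))
y(1 - 1*(-3), -4*(5 - 5))*f(174, -514) = (-⅐ - 4*(5 - 5) - (1 - 1*(-3))/7 + (1 - 1*(-3))*(-4*(5 - 5)))*(-195) = (-⅐ - 4*0 - (1 + 3)/7 + (1 + 3)*(-4*0))*(-195) = (-⅐ + 0 - ⅐*4 + 4*0)*(-195) = (-⅐ + 0 - 4/7 + 0)*(-195) = -5/7*(-195) = 975/7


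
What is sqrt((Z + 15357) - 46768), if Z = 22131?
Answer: 8*I*sqrt(145) ≈ 96.333*I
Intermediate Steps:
sqrt((Z + 15357) - 46768) = sqrt((22131 + 15357) - 46768) = sqrt(37488 - 46768) = sqrt(-9280) = 8*I*sqrt(145)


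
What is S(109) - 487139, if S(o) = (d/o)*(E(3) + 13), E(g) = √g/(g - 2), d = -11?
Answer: -53098294/109 - 11*√3/109 ≈ -4.8714e+5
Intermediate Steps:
E(g) = √g/(-2 + g)
S(o) = -11*(13 + √3)/o (S(o) = (-11/o)*(√3/(-2 + 3) + 13) = (-11/o)*(√3/1 + 13) = (-11/o)*(√3*1 + 13) = (-11/o)*(√3 + 13) = (-11/o)*(13 + √3) = -11*(13 + √3)/o)
S(109) - 487139 = 11*(-13 - √3)/109 - 487139 = 11*(1/109)*(-13 - √3) - 487139 = (-143/109 - 11*√3/109) - 487139 = -53098294/109 - 11*√3/109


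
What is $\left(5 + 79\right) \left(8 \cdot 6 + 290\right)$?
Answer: $28392$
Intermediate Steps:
$\left(5 + 79\right) \left(8 \cdot 6 + 290\right) = 84 \left(48 + 290\right) = 84 \cdot 338 = 28392$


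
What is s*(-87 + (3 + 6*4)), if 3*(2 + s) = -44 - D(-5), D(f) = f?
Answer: 900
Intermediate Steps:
s = -15 (s = -2 + (-44 - 1*(-5))/3 = -2 + (-44 + 5)/3 = -2 + (⅓)*(-39) = -2 - 13 = -15)
s*(-87 + (3 + 6*4)) = -15*(-87 + (3 + 6*4)) = -15*(-87 + (3 + 24)) = -15*(-87 + 27) = -15*(-60) = 900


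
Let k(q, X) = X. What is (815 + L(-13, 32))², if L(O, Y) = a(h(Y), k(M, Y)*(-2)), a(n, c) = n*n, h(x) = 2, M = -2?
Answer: 670761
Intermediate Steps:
a(n, c) = n²
L(O, Y) = 4 (L(O, Y) = 2² = 4)
(815 + L(-13, 32))² = (815 + 4)² = 819² = 670761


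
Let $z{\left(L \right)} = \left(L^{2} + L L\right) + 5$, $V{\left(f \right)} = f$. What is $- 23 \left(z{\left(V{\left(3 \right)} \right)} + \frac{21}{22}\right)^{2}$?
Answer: $- \frac{6387767}{484} \approx -13198.0$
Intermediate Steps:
$z{\left(L \right)} = 5 + 2 L^{2}$ ($z{\left(L \right)} = \left(L^{2} + L^{2}\right) + 5 = 2 L^{2} + 5 = 5 + 2 L^{2}$)
$- 23 \left(z{\left(V{\left(3 \right)} \right)} + \frac{21}{22}\right)^{2} = - 23 \left(\left(5 + 2 \cdot 3^{2}\right) + \frac{21}{22}\right)^{2} = - 23 \left(\left(5 + 2 \cdot 9\right) + 21 \cdot \frac{1}{22}\right)^{2} = - 23 \left(\left(5 + 18\right) + \frac{21}{22}\right)^{2} = - 23 \left(23 + \frac{21}{22}\right)^{2} = - 23 \left(\frac{527}{22}\right)^{2} = \left(-23\right) \frac{277729}{484} = - \frac{6387767}{484}$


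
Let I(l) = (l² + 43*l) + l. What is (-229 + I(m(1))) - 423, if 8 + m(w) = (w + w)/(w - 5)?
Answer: -3815/4 ≈ -953.75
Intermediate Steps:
m(w) = -8 + 2*w/(-5 + w) (m(w) = -8 + (w + w)/(w - 5) = -8 + (2*w)/(-5 + w) = -8 + 2*w/(-5 + w))
I(l) = l² + 44*l
(-229 + I(m(1))) - 423 = (-229 + (2*(20 - 3*1)/(-5 + 1))*(44 + 2*(20 - 3*1)/(-5 + 1))) - 423 = (-229 + (2*(20 - 3)/(-4))*(44 + 2*(20 - 3)/(-4))) - 423 = (-229 + (2*(-¼)*17)*(44 + 2*(-¼)*17)) - 423 = (-229 - 17*(44 - 17/2)/2) - 423 = (-229 - 17/2*71/2) - 423 = (-229 - 1207/4) - 423 = -2123/4 - 423 = -3815/4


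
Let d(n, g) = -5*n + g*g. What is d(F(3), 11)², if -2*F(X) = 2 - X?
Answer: 56169/4 ≈ 14042.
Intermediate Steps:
F(X) = -1 + X/2 (F(X) = -(2 - X)/2 = -1 + X/2)
d(n, g) = g² - 5*n (d(n, g) = -5*n + g² = g² - 5*n)
d(F(3), 11)² = (11² - 5*(-1 + (½)*3))² = (121 - 5*(-1 + 3/2))² = (121 - 5*½)² = (121 - 5/2)² = (237/2)² = 56169/4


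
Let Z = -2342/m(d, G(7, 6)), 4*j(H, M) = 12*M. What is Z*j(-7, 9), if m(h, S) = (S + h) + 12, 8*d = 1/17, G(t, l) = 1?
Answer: -8599824/1769 ≈ -4861.4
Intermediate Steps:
j(H, M) = 3*M (j(H, M) = (12*M)/4 = 3*M)
d = 1/136 (d = (⅛)/17 = (⅛)*(1/17) = 1/136 ≈ 0.0073529)
m(h, S) = 12 + S + h
Z = -318512/1769 (Z = -2342/(12 + 1 + 1/136) = -2342/1769/136 = -2342*136/1769 = -318512/1769 ≈ -180.05)
Z*j(-7, 9) = -955536*9/1769 = -318512/1769*27 = -8599824/1769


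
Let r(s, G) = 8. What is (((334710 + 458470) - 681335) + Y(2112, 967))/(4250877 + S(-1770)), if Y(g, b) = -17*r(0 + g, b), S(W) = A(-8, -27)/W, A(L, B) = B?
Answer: 65908310/2508017439 ≈ 0.026279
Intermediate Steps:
S(W) = -27/W
Y(g, b) = -136 (Y(g, b) = -17*8 = -136)
(((334710 + 458470) - 681335) + Y(2112, 967))/(4250877 + S(-1770)) = (((334710 + 458470) - 681335) - 136)/(4250877 - 27/(-1770)) = ((793180 - 681335) - 136)/(4250877 - 27*(-1/1770)) = (111845 - 136)/(4250877 + 9/590) = 111709/(2508017439/590) = 111709*(590/2508017439) = 65908310/2508017439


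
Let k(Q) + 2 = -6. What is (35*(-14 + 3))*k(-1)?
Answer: 3080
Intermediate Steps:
k(Q) = -8 (k(Q) = -2 - 6 = -8)
(35*(-14 + 3))*k(-1) = (35*(-14 + 3))*(-8) = (35*(-11))*(-8) = -385*(-8) = 3080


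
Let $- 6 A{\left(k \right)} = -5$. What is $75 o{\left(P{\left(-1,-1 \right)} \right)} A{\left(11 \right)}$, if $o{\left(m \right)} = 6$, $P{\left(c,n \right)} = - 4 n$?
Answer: $375$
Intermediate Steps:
$A{\left(k \right)} = \frac{5}{6}$ ($A{\left(k \right)} = \left(- \frac{1}{6}\right) \left(-5\right) = \frac{5}{6}$)
$75 o{\left(P{\left(-1,-1 \right)} \right)} A{\left(11 \right)} = 75 \cdot 6 \cdot \frac{5}{6} = 450 \cdot \frac{5}{6} = 375$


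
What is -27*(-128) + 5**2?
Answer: 3481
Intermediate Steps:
-27*(-128) + 5**2 = 3456 + 25 = 3481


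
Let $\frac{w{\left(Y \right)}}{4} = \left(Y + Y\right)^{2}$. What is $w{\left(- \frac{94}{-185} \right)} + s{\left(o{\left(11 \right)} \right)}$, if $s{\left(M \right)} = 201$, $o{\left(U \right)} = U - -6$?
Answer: $\frac{7020601}{34225} \approx 205.13$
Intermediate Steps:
$o{\left(U \right)} = 6 + U$ ($o{\left(U \right)} = U + 6 = 6 + U$)
$w{\left(Y \right)} = 16 Y^{2}$ ($w{\left(Y \right)} = 4 \left(Y + Y\right)^{2} = 4 \left(2 Y\right)^{2} = 4 \cdot 4 Y^{2} = 16 Y^{2}$)
$w{\left(- \frac{94}{-185} \right)} + s{\left(o{\left(11 \right)} \right)} = 16 \left(- \frac{94}{-185}\right)^{2} + 201 = 16 \left(\left(-94\right) \left(- \frac{1}{185}\right)\right)^{2} + 201 = 16 \left(\frac{94}{185}\right)^{2} + 201 = 16 \cdot \frac{8836}{34225} + 201 = \frac{141376}{34225} + 201 = \frac{7020601}{34225}$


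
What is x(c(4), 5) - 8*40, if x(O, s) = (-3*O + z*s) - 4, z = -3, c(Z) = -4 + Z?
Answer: -339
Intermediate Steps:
x(O, s) = -4 - 3*O - 3*s (x(O, s) = (-3*O - 3*s) - 4 = -4 - 3*O - 3*s)
x(c(4), 5) - 8*40 = (-4 - 3*(-4 + 4) - 3*5) - 8*40 = (-4 - 3*0 - 15) - 320 = (-4 + 0 - 15) - 320 = -19 - 320 = -339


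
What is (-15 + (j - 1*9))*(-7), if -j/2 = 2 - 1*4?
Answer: 140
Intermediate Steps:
j = 4 (j = -2*(2 - 1*4) = -2*(2 - 4) = -2*(-2) = 4)
(-15 + (j - 1*9))*(-7) = (-15 + (4 - 1*9))*(-7) = (-15 + (4 - 9))*(-7) = (-15 - 5)*(-7) = -20*(-7) = 140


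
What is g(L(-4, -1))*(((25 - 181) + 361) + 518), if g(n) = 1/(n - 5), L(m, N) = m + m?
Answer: -723/13 ≈ -55.615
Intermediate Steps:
L(m, N) = 2*m
g(n) = 1/(-5 + n)
g(L(-4, -1))*(((25 - 181) + 361) + 518) = (((25 - 181) + 361) + 518)/(-5 + 2*(-4)) = ((-156 + 361) + 518)/(-5 - 8) = (205 + 518)/(-13) = -1/13*723 = -723/13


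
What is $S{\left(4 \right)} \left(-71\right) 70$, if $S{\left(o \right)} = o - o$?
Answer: $0$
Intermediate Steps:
$S{\left(o \right)} = 0$
$S{\left(4 \right)} \left(-71\right) 70 = 0 \left(-71\right) 70 = 0 \cdot 70 = 0$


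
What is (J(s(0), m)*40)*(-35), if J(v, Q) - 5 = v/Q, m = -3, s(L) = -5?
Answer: -28000/3 ≈ -9333.3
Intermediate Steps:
J(v, Q) = 5 + v/Q
(J(s(0), m)*40)*(-35) = ((5 - 5/(-3))*40)*(-35) = ((5 - 5*(-1/3))*40)*(-35) = ((5 + 5/3)*40)*(-35) = ((20/3)*40)*(-35) = (800/3)*(-35) = -28000/3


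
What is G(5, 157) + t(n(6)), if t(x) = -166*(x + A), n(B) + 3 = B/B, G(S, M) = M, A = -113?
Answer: 19247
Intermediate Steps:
n(B) = -2 (n(B) = -3 + B/B = -3 + 1 = -2)
t(x) = 18758 - 166*x (t(x) = -166*(x - 113) = -166*(-113 + x) = 18758 - 166*x)
G(5, 157) + t(n(6)) = 157 + (18758 - 166*(-2)) = 157 + (18758 + 332) = 157 + 19090 = 19247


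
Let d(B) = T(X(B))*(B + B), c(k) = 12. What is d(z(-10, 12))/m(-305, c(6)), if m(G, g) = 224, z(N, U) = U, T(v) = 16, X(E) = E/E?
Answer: 12/7 ≈ 1.7143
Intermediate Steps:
X(E) = 1
d(B) = 32*B (d(B) = 16*(B + B) = 16*(2*B) = 32*B)
d(z(-10, 12))/m(-305, c(6)) = (32*12)/224 = 384*(1/224) = 12/7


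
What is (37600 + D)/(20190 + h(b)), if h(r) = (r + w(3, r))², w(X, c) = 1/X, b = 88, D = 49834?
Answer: 786906/251935 ≈ 3.1234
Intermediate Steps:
h(r) = (⅓ + r)² (h(r) = (r + 1/3)² = (r + ⅓)² = (⅓ + r)²)
(37600 + D)/(20190 + h(b)) = (37600 + 49834)/(20190 + (1 + 3*88)²/9) = 87434/(20190 + (1 + 264)²/9) = 87434/(20190 + (⅑)*265²) = 87434/(20190 + (⅑)*70225) = 87434/(20190 + 70225/9) = 87434/(251935/9) = 87434*(9/251935) = 786906/251935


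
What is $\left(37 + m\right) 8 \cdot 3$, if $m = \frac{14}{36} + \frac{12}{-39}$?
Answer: $\frac{34708}{39} \approx 889.95$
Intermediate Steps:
$m = \frac{19}{234}$ ($m = 14 \cdot \frac{1}{36} + 12 \left(- \frac{1}{39}\right) = \frac{7}{18} - \frac{4}{13} = \frac{19}{234} \approx 0.081197$)
$\left(37 + m\right) 8 \cdot 3 = \left(37 + \frac{19}{234}\right) 8 \cdot 3 = \frac{8677}{234} \cdot 24 = \frac{34708}{39}$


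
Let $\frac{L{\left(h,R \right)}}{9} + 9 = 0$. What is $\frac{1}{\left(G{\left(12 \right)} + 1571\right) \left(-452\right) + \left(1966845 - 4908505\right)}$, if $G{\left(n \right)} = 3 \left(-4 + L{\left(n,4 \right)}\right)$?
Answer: $- \frac{1}{3536492} \approx -2.8277 \cdot 10^{-7}$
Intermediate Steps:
$L{\left(h,R \right)} = -81$ ($L{\left(h,R \right)} = -81 + 9 \cdot 0 = -81 + 0 = -81$)
$G{\left(n \right)} = -255$ ($G{\left(n \right)} = 3 \left(-4 - 81\right) = 3 \left(-85\right) = -255$)
$\frac{1}{\left(G{\left(12 \right)} + 1571\right) \left(-452\right) + \left(1966845 - 4908505\right)} = \frac{1}{\left(-255 + 1571\right) \left(-452\right) + \left(1966845 - 4908505\right)} = \frac{1}{1316 \left(-452\right) - 2941660} = \frac{1}{-594832 - 2941660} = \frac{1}{-3536492} = - \frac{1}{3536492}$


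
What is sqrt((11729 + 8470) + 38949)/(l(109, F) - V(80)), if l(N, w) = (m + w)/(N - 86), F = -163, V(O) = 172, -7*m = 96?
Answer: -322*sqrt(1643)/9643 ≈ -1.3535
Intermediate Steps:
m = -96/7 (m = -1/7*96 = -96/7 ≈ -13.714)
l(N, w) = (-96/7 + w)/(-86 + N) (l(N, w) = (-96/7 + w)/(N - 86) = (-96/7 + w)/(-86 + N))
sqrt((11729 + 8470) + 38949)/(l(109, F) - V(80)) = sqrt((11729 + 8470) + 38949)/((-96/7 - 163)/(-86 + 109) - 1*172) = sqrt(20199 + 38949)/(-1237/7/23 - 172) = sqrt(59148)/((1/23)*(-1237/7) - 172) = (6*sqrt(1643))/(-1237/161 - 172) = (6*sqrt(1643))/(-28929/161) = (6*sqrt(1643))*(-161/28929) = -322*sqrt(1643)/9643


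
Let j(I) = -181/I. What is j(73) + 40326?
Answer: 2943617/73 ≈ 40324.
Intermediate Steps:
j(73) + 40326 = -181/73 + 40326 = 2943617/73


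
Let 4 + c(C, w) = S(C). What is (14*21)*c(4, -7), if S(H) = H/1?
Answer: 0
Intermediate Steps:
S(H) = H (S(H) = H*1 = H)
c(C, w) = -4 + C
(14*21)*c(4, -7) = (14*21)*(-4 + 4) = 294*0 = 0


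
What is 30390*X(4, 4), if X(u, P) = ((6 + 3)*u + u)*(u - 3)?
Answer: 1215600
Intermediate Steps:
X(u, P) = 10*u*(-3 + u) (X(u, P) = (9*u + u)*(-3 + u) = (10*u)*(-3 + u) = 10*u*(-3 + u))
30390*X(4, 4) = 30390*(10*4*(-3 + 4)) = 30390*(10*4*1) = 30390*40 = 1215600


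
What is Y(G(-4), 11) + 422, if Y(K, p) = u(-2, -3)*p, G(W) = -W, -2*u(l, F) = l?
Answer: 433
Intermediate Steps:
u(l, F) = -l/2
Y(K, p) = p (Y(K, p) = (-½*(-2))*p = 1*p = p)
Y(G(-4), 11) + 422 = 11 + 422 = 433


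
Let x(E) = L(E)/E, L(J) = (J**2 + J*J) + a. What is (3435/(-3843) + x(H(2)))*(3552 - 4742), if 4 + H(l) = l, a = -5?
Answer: 521305/183 ≈ 2848.7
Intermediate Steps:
H(l) = -4 + l
L(J) = -5 + 2*J**2 (L(J) = (J**2 + J*J) - 5 = (J**2 + J**2) - 5 = 2*J**2 - 5 = -5 + 2*J**2)
x(E) = (-5 + 2*E**2)/E
(3435/(-3843) + x(H(2)))*(3552 - 4742) = (3435/(-3843) + (-5/(-4 + 2) + 2*(-4 + 2)))*(3552 - 4742) = (3435*(-1/3843) + (-5/(-2) + 2*(-2)))*(-1190) = (-1145/1281 + (-5*(-1/2) - 4))*(-1190) = (-1145/1281 + (5/2 - 4))*(-1190) = (-1145/1281 - 3/2)*(-1190) = -6133/2562*(-1190) = 521305/183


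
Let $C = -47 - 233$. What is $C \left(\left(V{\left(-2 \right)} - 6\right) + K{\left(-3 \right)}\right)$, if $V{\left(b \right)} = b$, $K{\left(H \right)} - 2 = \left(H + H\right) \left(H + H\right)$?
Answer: $-8400$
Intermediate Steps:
$K{\left(H \right)} = 2 + 4 H^{2}$ ($K{\left(H \right)} = 2 + \left(H + H\right) \left(H + H\right) = 2 + 2 H 2 H = 2 + 4 H^{2}$)
$C = -280$
$C \left(\left(V{\left(-2 \right)} - 6\right) + K{\left(-3 \right)}\right) = - 280 \left(\left(-2 - 6\right) + \left(2 + 4 \left(-3\right)^{2}\right)\right) = - 280 \left(\left(-2 - 6\right) + \left(2 + 4 \cdot 9\right)\right) = - 280 \left(-8 + \left(2 + 36\right)\right) = - 280 \left(-8 + 38\right) = \left(-280\right) 30 = -8400$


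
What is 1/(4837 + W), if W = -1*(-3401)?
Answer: 1/8238 ≈ 0.00012139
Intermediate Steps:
W = 3401
1/(4837 + W) = 1/(4837 + 3401) = 1/8238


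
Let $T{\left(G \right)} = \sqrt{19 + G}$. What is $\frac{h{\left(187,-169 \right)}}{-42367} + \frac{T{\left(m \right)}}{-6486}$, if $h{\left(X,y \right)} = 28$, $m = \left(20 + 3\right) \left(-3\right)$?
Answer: $- \frac{28}{42367} - \frac{5 i \sqrt{2}}{6486} \approx -0.00066089 - 0.0010902 i$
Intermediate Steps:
$m = -69$ ($m = 23 \left(-3\right) = -69$)
$\frac{h{\left(187,-169 \right)}}{-42367} + \frac{T{\left(m \right)}}{-6486} = \frac{28}{-42367} + \frac{\sqrt{19 - 69}}{-6486} = 28 \left(- \frac{1}{42367}\right) + \sqrt{-50} \left(- \frac{1}{6486}\right) = - \frac{28}{42367} + 5 i \sqrt{2} \left(- \frac{1}{6486}\right) = - \frac{28}{42367} - \frac{5 i \sqrt{2}}{6486}$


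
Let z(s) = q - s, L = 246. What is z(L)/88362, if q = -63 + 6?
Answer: -101/29454 ≈ -0.0034291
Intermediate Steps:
q = -57
z(s) = -57 - s
z(L)/88362 = (-57 - 1*246)/88362 = (-57 - 246)*(1/88362) = -303*1/88362 = -101/29454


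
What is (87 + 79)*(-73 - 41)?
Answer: -18924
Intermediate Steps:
(87 + 79)*(-73 - 41) = 166*(-114) = -18924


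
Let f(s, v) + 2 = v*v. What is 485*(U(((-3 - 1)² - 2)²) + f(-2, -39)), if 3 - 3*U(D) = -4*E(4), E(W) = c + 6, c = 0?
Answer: 741080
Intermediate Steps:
E(W) = 6 (E(W) = 0 + 6 = 6)
f(s, v) = -2 + v² (f(s, v) = -2 + v*v = -2 + v²)
U(D) = 9 (U(D) = 1 - (-4)*6/3 = 1 - ⅓*(-24) = 1 + 8 = 9)
485*(U(((-3 - 1)² - 2)²) + f(-2, -39)) = 485*(9 + (-2 + (-39)²)) = 485*(9 + (-2 + 1521)) = 485*(9 + 1519) = 485*1528 = 741080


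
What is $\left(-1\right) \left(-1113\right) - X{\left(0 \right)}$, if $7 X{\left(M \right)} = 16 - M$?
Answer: $\frac{7775}{7} \approx 1110.7$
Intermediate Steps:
$X{\left(M \right)} = \frac{16}{7} - \frac{M}{7}$ ($X{\left(M \right)} = \frac{16 - M}{7} = \frac{16}{7} - \frac{M}{7}$)
$\left(-1\right) \left(-1113\right) - X{\left(0 \right)} = \left(-1\right) \left(-1113\right) - \left(\frac{16}{7} - 0\right) = 1113 - \left(\frac{16}{7} + 0\right) = 1113 - \frac{16}{7} = \frac{7775}{7}$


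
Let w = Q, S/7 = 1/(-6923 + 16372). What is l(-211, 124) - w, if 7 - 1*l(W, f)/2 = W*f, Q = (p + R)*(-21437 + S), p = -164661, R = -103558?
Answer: -54329464875556/9449 ≈ -5.7498e+9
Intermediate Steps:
S = 7/9449 (S = 7/(-6923 + 16372) = 7/9449 ≈ 0.00074082)
Q = 54329959455114/9449 (Q = (-164661 - 103558)*(-21437 + 7/9449) = -268219*(-202558206/9449) = 54329959455114/9449 ≈ 5.7498e+9)
l(W, f) = 14 - 2*W*f
w = 54329959455114/9449 ≈ 5.7498e+9
l(-211, 124) - w = (14 - 2*(-211)*124) - 1*54329959455114/9449 = (14 + 52328) - 54329959455114/9449 = 52342 - 54329959455114/9449 = -54329464875556/9449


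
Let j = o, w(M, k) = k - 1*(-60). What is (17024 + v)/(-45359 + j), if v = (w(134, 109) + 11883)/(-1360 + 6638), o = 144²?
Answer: -44932362/64980097 ≈ -0.69148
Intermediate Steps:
o = 20736
w(M, k) = 60 + k (w(M, k) = k + 60 = 60 + k)
j = 20736
v = 6026/2639 (v = ((60 + 109) + 11883)/(-1360 + 6638) = (169 + 11883)/5278 = 12052*(1/5278) = 6026/2639 ≈ 2.2834)
(17024 + v)/(-45359 + j) = (17024 + 6026/2639)/(-45359 + 20736) = (44932362/2639)/(-24623) = (44932362/2639)*(-1/24623) = -44932362/64980097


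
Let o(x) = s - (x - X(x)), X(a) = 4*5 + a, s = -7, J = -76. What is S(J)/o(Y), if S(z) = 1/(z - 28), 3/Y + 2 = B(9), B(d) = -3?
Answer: -1/1352 ≈ -0.00073965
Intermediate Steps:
Y = -3/5 (Y = 3/(-2 - 3) = 3/(-5) = 3*(-1/5) = -3/5 ≈ -0.60000)
X(a) = 20 + a
S(z) = 1/(-28 + z)
o(x) = 13 (o(x) = -7 - (x - (20 + x)) = -7 - (x + (-20 - x)) = -7 - 1*(-20) = -7 + 20 = 13)
S(J)/o(Y) = 1/(-28 - 76*13) = (1/13)/(-104) = -1/104*1/13 = -1/1352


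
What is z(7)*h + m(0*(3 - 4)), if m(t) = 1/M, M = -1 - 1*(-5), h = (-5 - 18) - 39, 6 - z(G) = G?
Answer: 249/4 ≈ 62.250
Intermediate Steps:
z(G) = 6 - G
h = -62 (h = -23 - 39 = -62)
M = 4 (M = -1 + 5 = 4)
m(t) = ¼ (m(t) = 1/4 = ¼)
z(7)*h + m(0*(3 - 4)) = (6 - 1*7)*(-62) + ¼ = (6 - 7)*(-62) + ¼ = -1*(-62) + ¼ = 62 + ¼ = 249/4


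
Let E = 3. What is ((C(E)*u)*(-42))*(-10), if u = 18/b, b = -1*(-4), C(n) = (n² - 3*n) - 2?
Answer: -3780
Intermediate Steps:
C(n) = -2 + n² - 3*n
b = 4
u = 9/2 (u = 18/4 = 18*(¼) = 9/2 ≈ 4.5000)
((C(E)*u)*(-42))*(-10) = (((-2 + 3² - 3*3)*(9/2))*(-42))*(-10) = (((-2 + 9 - 9)*(9/2))*(-42))*(-10) = (-2*9/2*(-42))*(-10) = -9*(-42)*(-10) = 378*(-10) = -3780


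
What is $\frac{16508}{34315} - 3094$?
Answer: $- \frac{106154102}{34315} \approx -3093.5$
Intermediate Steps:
$\frac{16508}{34315} - 3094 = - \frac{106154102}{34315}$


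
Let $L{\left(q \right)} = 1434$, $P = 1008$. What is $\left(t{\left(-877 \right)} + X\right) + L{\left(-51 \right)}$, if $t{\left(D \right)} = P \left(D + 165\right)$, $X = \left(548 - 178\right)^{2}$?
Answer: $-579362$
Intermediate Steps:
$X = 136900$ ($X = 370^{2} = 136900$)
$t{\left(D \right)} = 166320 + 1008 D$ ($t{\left(D \right)} = 1008 \left(D + 165\right) = 1008 \left(165 + D\right) = 166320 + 1008 D$)
$\left(t{\left(-877 \right)} + X\right) + L{\left(-51 \right)} = \left(\left(166320 + 1008 \left(-877\right)\right) + 136900\right) + 1434 = \left(\left(166320 - 884016\right) + 136900\right) + 1434 = \left(-717696 + 136900\right) + 1434 = -580796 + 1434 = -579362$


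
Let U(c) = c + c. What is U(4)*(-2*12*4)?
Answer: -768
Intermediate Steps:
U(c) = 2*c
U(4)*(-2*12*4) = (2*4)*(-2*12*4) = 8*(-24*4) = 8*(-96) = -768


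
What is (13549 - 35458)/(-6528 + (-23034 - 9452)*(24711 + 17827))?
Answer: 21909/1381895996 ≈ 1.5854e-5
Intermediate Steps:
(13549 - 35458)/(-6528 + (-23034 - 9452)*(24711 + 17827)) = -21909/(-6528 - 32486*42538) = -21909/(-6528 - 1381889468) = -21909/(-1381895996) = -21909*(-1/1381895996) = 21909/1381895996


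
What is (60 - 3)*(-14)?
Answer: -798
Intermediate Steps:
(60 - 3)*(-14) = 57*(-14) = -798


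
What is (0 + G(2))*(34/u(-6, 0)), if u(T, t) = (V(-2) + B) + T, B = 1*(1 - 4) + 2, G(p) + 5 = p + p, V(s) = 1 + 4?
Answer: 17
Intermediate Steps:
V(s) = 5
G(p) = -5 + 2*p (G(p) = -5 + (p + p) = -5 + 2*p)
B = -1 (B = 1*(-3) + 2 = -3 + 2 = -1)
u(T, t) = 4 + T (u(T, t) = (5 - 1) + T = 4 + T)
(0 + G(2))*(34/u(-6, 0)) = (0 + (-5 + 2*2))*(34/(4 - 6)) = (0 + (-5 + 4))*(34/(-2)) = (0 - 1)*(34*(-½)) = -1*(-17) = 17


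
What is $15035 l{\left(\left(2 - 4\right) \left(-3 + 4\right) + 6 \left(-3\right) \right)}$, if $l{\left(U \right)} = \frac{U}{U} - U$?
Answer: $315735$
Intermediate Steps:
$l{\left(U \right)} = 1 - U$
$15035 l{\left(\left(2 - 4\right) \left(-3 + 4\right) + 6 \left(-3\right) \right)} = 15035 \left(1 - \left(\left(2 - 4\right) \left(-3 + 4\right) + 6 \left(-3\right)\right)\right) = 15035 \left(1 - \left(\left(-2\right) 1 - 18\right)\right) = 15035 \left(1 - \left(-2 - 18\right)\right) = 15035 \left(1 - -20\right) = 15035 \left(1 + 20\right) = 15035 \cdot 21 = 315735$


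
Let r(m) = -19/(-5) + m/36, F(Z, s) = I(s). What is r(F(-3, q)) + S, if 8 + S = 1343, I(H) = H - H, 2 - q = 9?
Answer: 6694/5 ≈ 1338.8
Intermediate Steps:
q = -7 (q = 2 - 1*9 = 2 - 9 = -7)
I(H) = 0
F(Z, s) = 0
r(m) = 19/5 + m/36 (r(m) = -19*(-1/5) + m*(1/36) = 19/5 + m/36)
S = 1335 (S = -8 + 1343 = 1335)
r(F(-3, q)) + S = (19/5 + (1/36)*0) + 1335 = (19/5 + 0) + 1335 = 19/5 + 1335 = 6694/5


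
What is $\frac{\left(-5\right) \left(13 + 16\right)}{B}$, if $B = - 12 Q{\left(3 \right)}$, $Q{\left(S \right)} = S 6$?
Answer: $\frac{145}{216} \approx 0.6713$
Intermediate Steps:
$Q{\left(S \right)} = 6 S$
$B = -216$ ($B = - 12 \cdot 6 \cdot 3 = \left(-12\right) 18 = -216$)
$\frac{\left(-5\right) \left(13 + 16\right)}{B} = \frac{\left(-5\right) \left(13 + 16\right)}{-216} = \left(-5\right) 29 \left(- \frac{1}{216}\right) = \left(-145\right) \left(- \frac{1}{216}\right) = \frac{145}{216}$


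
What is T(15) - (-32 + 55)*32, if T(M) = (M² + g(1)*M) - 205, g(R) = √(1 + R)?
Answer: -716 + 15*√2 ≈ -694.79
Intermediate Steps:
T(M) = -205 + M² + M*√2 (T(M) = (M² + √(1 + 1)*M) - 205 = (M² + √2*M) - 205 = (M² + M*√2) - 205 = -205 + M² + M*√2)
T(15) - (-32 + 55)*32 = (-205 + 15² + 15*√2) - (-32 + 55)*32 = (-205 + 225 + 15*√2) - 23*32 = (20 + 15*√2) - 1*736 = (20 + 15*√2) - 736 = -716 + 15*√2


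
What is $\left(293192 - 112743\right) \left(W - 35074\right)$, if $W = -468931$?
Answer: $-90947198245$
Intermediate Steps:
$\left(293192 - 112743\right) \left(W - 35074\right) = \left(293192 - 112743\right) \left(-468931 - 35074\right) = 180449 \left(-504005\right) = -90947198245$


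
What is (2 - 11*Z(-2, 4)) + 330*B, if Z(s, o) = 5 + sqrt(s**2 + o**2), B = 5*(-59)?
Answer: -97403 - 22*sqrt(5) ≈ -97452.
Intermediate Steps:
B = -295
Z(s, o) = 5 + sqrt(o**2 + s**2)
(2 - 11*Z(-2, 4)) + 330*B = (2 - 11*(5 + sqrt(4**2 + (-2)**2))) + 330*(-295) = (2 - 11*(5 + sqrt(16 + 4))) - 97350 = (2 - 11*(5 + sqrt(20))) - 97350 = (2 - 11*(5 + 2*sqrt(5))) - 97350 = (2 + (-55 - 22*sqrt(5))) - 97350 = (-53 - 22*sqrt(5)) - 97350 = -97403 - 22*sqrt(5)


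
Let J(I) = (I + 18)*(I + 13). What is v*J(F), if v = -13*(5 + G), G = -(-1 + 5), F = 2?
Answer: -3900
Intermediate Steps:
G = -4 (G = -1*4 = -4)
J(I) = (13 + I)*(18 + I) (J(I) = (18 + I)*(13 + I) = (13 + I)*(18 + I))
v = -13 (v = -13*(5 - 4) = -13*1 = -13)
v*J(F) = -13*(234 + 2**2 + 31*2) = -13*(234 + 4 + 62) = -13*300 = -3900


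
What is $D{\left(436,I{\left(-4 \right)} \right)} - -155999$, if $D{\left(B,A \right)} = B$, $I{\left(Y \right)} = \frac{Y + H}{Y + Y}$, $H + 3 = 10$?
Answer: $156435$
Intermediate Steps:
$H = 7$ ($H = -3 + 10 = 7$)
$I{\left(Y \right)} = \frac{7 + Y}{2 Y}$ ($I{\left(Y \right)} = \frac{Y + 7}{Y + Y} = \frac{7 + Y}{2 Y}$)
$D{\left(436,I{\left(-4 \right)} \right)} - -155999 = 436 - -155999 = 436 + 155999 = 156435$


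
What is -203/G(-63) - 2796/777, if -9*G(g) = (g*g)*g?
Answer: -529517/146853 ≈ -3.6058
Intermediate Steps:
G(g) = -g³/9 (G(g) = -g*g*g/9 = -g²*g/9 = -g³/9)
-203/G(-63) - 2796/777 = -203/((-⅑*(-63)³)) - 2796/777 = -203/((-⅑*(-250047))) - 2796*1/777 = -203/27783 - 932/259 = -203*1/27783 - 932/259 = -29/3969 - 932/259 = -529517/146853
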